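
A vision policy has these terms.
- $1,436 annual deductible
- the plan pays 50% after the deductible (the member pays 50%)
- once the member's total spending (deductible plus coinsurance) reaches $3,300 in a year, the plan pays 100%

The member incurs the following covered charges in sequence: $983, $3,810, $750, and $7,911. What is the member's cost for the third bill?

Bill 1, $983: all of it applies to the deductible. Member pays $983; OOP now $983.
Bill 2, $3,810: $453 to deductible, leaving $3,357; member's 50% is $1,678.50. Cost to member: $2,131.50. OOP to date $3,114.50.
Bill 3, $750: deductible already satisfied, so member's share is 50% × $750 = $375. OOP would hit $3,489.50 > $3,300, so the cap limits the member to $3,300 − $3,114.50 = $185.50.

$185.50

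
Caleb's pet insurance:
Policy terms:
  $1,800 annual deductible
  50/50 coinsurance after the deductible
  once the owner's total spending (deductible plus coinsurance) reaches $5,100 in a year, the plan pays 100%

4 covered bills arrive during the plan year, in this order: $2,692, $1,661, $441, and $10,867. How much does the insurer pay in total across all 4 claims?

#1 ($2,692): deductible takes $1,800, $892 remains; coinsurance $892 × 50% = $446. Cost to owner: $2,246. OOP to date $2,246. Plan pays $2,692 − $2,246 = $446.
#2 ($1,661): deductible already satisfied, so owner's share is 50% × $1,661 = $830.50. Owner pays $830.50; OOP now $3,076.50. Plan pays $1,661 − $830.50 = $830.50.
#3 ($441): deductible already satisfied, so owner's share is 50% × $441 = $220.50. Owner owes $220.50 (running OOP $3,297). Plan pays $441 − $220.50 = $220.50.
#4 ($10,867): deductible already satisfied, so owner's share is 50% × $10,867 = $5,433.50. That would push OOP to $8,730.50, over the $5,100 cap, so owner pays $5,100 − $3,297 = $1,803. Insurer: $10,867 − $1,803 = $9,064.
Insurer total: $446 + $830.50 + $220.50 + $9,064 = $10,561.

$10,561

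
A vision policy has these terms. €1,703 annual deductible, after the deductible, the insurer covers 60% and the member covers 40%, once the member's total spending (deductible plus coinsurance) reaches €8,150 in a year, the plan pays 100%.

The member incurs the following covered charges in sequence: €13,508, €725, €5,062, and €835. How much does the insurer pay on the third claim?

Claim 1 (€13,508): €1,703 to deductible, leaving €11,805; coinsurance €11,805 × 40% = €4,722. Member pays €6,425; OOP now €6,425. Insurer: €13,508 − €6,425 = €7,083.
Claim 2 (€725): deductible met; 40% of €725 = €290. Member owes €290 (running OOP €6,715). Plan pays €725 − €290 = €435.
Claim 3 (€5,062): deductible met; 40% of €5,062 = €2,024.80. Adding that to €6,715 gives €8,739.80, past the €8,150 cap; member pays only €8,150 − €6,715 = €1,435. Plan pays €5,062 − €1,435 = €3,627.

€3,627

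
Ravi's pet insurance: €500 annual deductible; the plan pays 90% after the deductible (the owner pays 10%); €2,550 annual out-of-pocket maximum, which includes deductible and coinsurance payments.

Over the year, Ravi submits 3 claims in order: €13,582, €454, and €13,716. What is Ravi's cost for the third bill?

€696.40

#1 (€13,582): €500 finishes the deductible; €13,082 goes to coinsurance; 10% of €13,082 = €1,308.20. Owner pays €1,808.20; OOP now €1,808.20.
#2 (€454): 10% coinsurance on €454 = €45.40. Owner pays €45.40; OOP now €1,853.60.
#3 (€13,716): 10% coinsurance on €13,716 = €1,371.60. Adding that to €1,853.60 gives €3,225.20, past the €2,550 cap; owner pays only €2,550 − €1,853.60 = €696.40.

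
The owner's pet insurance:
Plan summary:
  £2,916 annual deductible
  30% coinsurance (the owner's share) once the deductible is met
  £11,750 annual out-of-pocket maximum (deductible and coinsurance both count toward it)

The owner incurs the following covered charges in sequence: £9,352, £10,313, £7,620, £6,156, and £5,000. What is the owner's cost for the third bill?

Claim 1 — £9,352: £2,916 finishes the deductible; £6,436 goes to coinsurance; coinsurance £6,436 × 30% = £1,930.80. Owner pays £4,846.80; OOP now £4,846.80.
Claim 2 — £10,313: 30% coinsurance on £10,313 = £3,093.90. Cost to owner: £3,093.90. OOP to date £7,940.70.
Claim 3 — £7,620: 30% coinsurance on £7,620 = £2,286. Owner pays £2,286; OOP now £10,226.70.

£2,286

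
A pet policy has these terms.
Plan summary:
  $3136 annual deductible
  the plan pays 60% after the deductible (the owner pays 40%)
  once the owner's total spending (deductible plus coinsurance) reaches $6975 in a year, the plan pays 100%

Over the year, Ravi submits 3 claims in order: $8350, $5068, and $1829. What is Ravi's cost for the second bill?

Bill 1, $8350: deductible takes $3136, $5214 remains; 40% of $5214 = $2085.60. Owner pays $5221.60; OOP now $5221.60.
Bill 2, $5068: deductible already satisfied, so owner's share is 40% × $5068 = $2027.20. OOP would hit $7248.80 > $6975, so the cap limits the owner to $6975 − $5221.60 = $1753.40.

$1753.40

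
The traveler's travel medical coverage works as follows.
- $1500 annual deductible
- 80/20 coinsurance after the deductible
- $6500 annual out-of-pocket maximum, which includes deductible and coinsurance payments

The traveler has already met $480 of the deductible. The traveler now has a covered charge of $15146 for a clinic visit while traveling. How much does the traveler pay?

$480 of the $1500 deductible is already met, leaving $1020.
That leaves $15146 − $1020 = $14126 for coinsurance.
20% of $14126 = $2825.20 falls to the traveler.
So the traveler owes $1020 + $2825.20 = $3845.20 before any cap.
Total out-of-pocket so far would be $480 + $3845.20 = $4325.20, below the $6500 cap — no reduction.

$3845.20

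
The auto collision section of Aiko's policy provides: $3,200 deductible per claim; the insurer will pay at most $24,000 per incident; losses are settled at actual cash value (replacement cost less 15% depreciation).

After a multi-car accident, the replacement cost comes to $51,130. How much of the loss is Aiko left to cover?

Depreciate 15%: the covered value is $51,130 × 0.85 = $43,460.50.
After the deductible, $43,460.50 − $3,200 = $40,260.50 remains.
$40,260.50 exceeds the $24,000 limit, so the insurer pays the limit: $24,000.
Out of pocket: $51,130 − $24,000 = $27,130.

$27,130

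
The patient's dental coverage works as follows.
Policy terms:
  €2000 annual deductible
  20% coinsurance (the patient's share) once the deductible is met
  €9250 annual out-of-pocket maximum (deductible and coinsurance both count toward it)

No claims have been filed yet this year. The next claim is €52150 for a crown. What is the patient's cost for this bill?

€9250

Deductible not yet touched, so the first €2000 of the bill goes to the deductible.
After the €2000 deductible portion, €52150 − €2000 = €50150 is subject to coinsurance.
Patient's 20% share of €50150 is €10030.
Patient responsibility before any cap: €2000 + €10030 = €12030.
That would bring total out-of-pocket to €12030, past the €9250 cap. The patient is capped at €9250 − €0 = €9250 on this claim.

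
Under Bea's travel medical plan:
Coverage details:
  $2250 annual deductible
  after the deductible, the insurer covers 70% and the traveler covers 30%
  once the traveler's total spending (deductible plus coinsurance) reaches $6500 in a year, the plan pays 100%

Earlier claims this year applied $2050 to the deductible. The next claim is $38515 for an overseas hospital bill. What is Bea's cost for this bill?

Remaining deductible: $2250 − $2050 = $200.
That leaves $38515 − $200 = $38315 for coinsurance.
Traveler's 30% share of $38315 is $11494.50.
That puts the traveler's cost at $200 + $11494.50 = $11694.50 before any cap.
That would bring total out-of-pocket to $13744.50, past the $6500 cap. The traveler is capped at $6500 − $2050 = $4450 on this claim.

$4450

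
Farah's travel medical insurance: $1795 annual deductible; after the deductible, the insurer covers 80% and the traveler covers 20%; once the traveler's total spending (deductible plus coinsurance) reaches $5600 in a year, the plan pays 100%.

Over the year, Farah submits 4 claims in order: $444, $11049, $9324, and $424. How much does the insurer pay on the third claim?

#1 ($444): entire amount goes to the deductible. Traveler pays $444; OOP now $444. Insurer: $444 − $444 = $0.
#2 ($11049): $1351 finishes the deductible; $9698 goes to coinsurance; coinsurance $9698 × 20% = $1939.60. Cost to traveler: $3290.60. OOP to date $3734.60. Insurer: $11049 − $3290.60 = $7758.40.
#3 ($9324): deductible already satisfied, so traveler's share is 20% × $9324 = $1864.80. Traveler pays $1864.80; OOP now $5599.40. Plan pays $9324 − $1864.80 = $7459.20.

$7459.20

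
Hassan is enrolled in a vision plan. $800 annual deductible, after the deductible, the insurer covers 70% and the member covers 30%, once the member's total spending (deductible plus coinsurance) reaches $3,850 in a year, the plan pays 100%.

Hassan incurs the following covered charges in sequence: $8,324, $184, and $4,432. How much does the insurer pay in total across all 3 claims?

Bill 1, $8,324: $800 finishes the deductible; $7,524 goes to coinsurance; member's 30% is $2,257.20. Member pays $3,057.20; OOP now $3,057.20. Insurer: $8,324 − $3,057.20 = $5,266.80.
Bill 2, $184: 30% coinsurance on $184 = $55.20. Member owes $55.20 (running OOP $3,112.40). Insurer: $184 − $55.20 = $128.80.
Bill 3, $4,432: deductible met; 30% of $4,432 = $1,329.60. That would push OOP to $4,442, over the $3,850 cap, so member pays $3,850 − $3,112.40 = $737.60. Plan pays $4,432 − $737.60 = $3,694.40.
Insurer total: $5,266.80 + $128.80 + $3,694.40 = $9,090.

$9,090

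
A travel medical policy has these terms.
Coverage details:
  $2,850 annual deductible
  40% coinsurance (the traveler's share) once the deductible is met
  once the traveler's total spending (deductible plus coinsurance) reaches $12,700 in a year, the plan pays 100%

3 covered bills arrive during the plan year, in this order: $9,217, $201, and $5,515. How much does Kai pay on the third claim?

$2,206

Claim 1 — $9,217: deductible takes $2,850, $6,367 remains; traveler's 40% is $2,546.80. Traveler pays $5,396.80; OOP now $5,396.80.
Claim 2 — $201: deductible already satisfied, so traveler's share is 40% × $201 = $80.40. Cost to traveler: $80.40. OOP to date $5,477.20.
Claim 3 — $5,515: deductible met; 40% of $5,515 = $2,206. Traveler pays $2,206; OOP now $7,683.20.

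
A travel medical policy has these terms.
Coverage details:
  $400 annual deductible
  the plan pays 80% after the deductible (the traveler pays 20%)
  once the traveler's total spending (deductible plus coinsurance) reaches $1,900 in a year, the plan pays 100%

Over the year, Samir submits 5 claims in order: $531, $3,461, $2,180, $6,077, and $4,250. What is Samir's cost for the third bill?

Claim 1 — $531: $400 to deductible, leaving $131; 20% of $131 = $26.20. Cost to traveler: $426.20. OOP to date $426.20.
Claim 2 — $3,461: deductible met; 20% of $3,461 = $692.20. Cost to traveler: $692.20. OOP to date $1,118.40.
Claim 3 — $2,180: deductible already satisfied, so traveler's share is 20% × $2,180 = $436. Cost to traveler: $436. OOP to date $1,554.40.

$436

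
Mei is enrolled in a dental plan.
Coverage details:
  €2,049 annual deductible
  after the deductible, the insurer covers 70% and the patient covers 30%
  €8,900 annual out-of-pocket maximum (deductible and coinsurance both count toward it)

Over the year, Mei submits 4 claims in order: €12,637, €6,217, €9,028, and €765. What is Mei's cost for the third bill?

€1,809.50

#1 (€12,637): €2,049 to deductible, leaving €10,588; 30% of €10,588 = €3,176.40. Cost to patient: €5,225.40. OOP to date €5,225.40.
#2 (€6,217): deductible met; 30% of €6,217 = €1,865.10. Patient owes €1,865.10 (running OOP €7,090.50).
#3 (€9,028): deductible already satisfied, so patient's share is 30% × €9,028 = €2,708.40. That would push OOP to €9,798.90, over the €8,900 cap, so patient pays €8,900 − €7,090.50 = €1,809.50.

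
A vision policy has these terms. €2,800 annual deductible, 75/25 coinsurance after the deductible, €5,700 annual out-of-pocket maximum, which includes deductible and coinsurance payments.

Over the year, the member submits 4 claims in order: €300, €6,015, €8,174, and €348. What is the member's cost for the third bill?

€2,021.25

#1 (€300): all of it applies to the deductible. Member pays €300; OOP now €300.
#2 (€6,015): €2,500 finishes the deductible; €3,515 goes to coinsurance; coinsurance €3,515 × 25% = €878.75. Member owes €3,378.75 (running OOP €3,678.75).
#3 (€8,174): 25% coinsurance on €8,174 = €2,043.50. That would push OOP to €5,722.25, over the €5,700 cap, so member pays €5,700 − €3,678.75 = €2,021.25.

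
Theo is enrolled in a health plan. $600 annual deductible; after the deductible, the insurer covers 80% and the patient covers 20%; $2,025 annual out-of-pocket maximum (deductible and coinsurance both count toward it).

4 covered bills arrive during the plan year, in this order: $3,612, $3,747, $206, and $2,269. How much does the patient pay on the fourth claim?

$32

Claim 1 — $3,612: $600 to deductible, leaving $3,012; 20% of $3,012 = $602.40. Cost to patient: $1,202.40. OOP to date $1,202.40.
Claim 2 — $3,747: deductible already satisfied, so patient's share is 20% × $3,747 = $749.40. Cost to patient: $749.40. OOP to date $1,951.80.
Claim 3 — $206: 20% coinsurance on $206 = $41.20. Patient pays $41.20; OOP now $1,993.
Claim 4 — $2,269: deductible already satisfied, so patient's share is 20% × $2,269 = $453.80. OOP would hit $2,446.80 > $2,025, so the cap limits the patient to $2,025 − $1,993 = $32.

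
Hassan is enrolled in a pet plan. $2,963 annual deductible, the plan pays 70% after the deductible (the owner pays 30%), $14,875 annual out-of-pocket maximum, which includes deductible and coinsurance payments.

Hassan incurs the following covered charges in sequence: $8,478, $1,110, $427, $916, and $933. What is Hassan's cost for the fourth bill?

$274.80

Claim 1 — $8,478: $2,963 finishes the deductible; $5,515 goes to coinsurance; owner's 30% is $1,654.50. Owner owes $4,617.50 (running OOP $4,617.50).
Claim 2 — $1,110: deductible already satisfied, so owner's share is 30% × $1,110 = $333. Owner pays $333; OOP now $4,950.50.
Claim 3 — $427: deductible already satisfied, so owner's share is 30% × $427 = $128.10. Owner pays $128.10; OOP now $5,078.60.
Claim 4 — $916: deductible met; 30% of $916 = $274.80. Owner pays $274.80; OOP now $5,353.40.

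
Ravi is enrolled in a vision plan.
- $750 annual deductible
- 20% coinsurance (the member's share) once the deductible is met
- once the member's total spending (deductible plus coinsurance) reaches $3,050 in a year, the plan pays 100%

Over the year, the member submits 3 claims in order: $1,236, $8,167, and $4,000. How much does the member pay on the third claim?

Claim 1 ($1,236): $750 finishes the deductible; $486 goes to coinsurance; 20% of $486 = $97.20. Member owes $847.20 (running OOP $847.20).
Claim 2 ($8,167): 20% coinsurance on $8,167 = $1,633.40. Member owes $1,633.40 (running OOP $2,480.60).
Claim 3 ($4,000): 20% coinsurance on $4,000 = $800. OOP would hit $3,280.60 > $3,050, so the cap limits the member to $3,050 − $2,480.60 = $569.40.

$569.40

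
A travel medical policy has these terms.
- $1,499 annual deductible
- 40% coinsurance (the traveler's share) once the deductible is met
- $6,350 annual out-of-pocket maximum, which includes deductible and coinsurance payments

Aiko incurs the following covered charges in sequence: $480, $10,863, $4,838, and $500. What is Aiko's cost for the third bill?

Claim 1 ($480): entire amount goes to the deductible. Traveler pays $480; OOP now $480.
Claim 2 ($10,863): $1,019 finishes the deductible; $9,844 goes to coinsurance; 40% of $9,844 = $3,937.60. Traveler pays $4,956.60; OOP now $5,436.60.
Claim 3 ($4,838): 40% coinsurance on $4,838 = $1,935.20. OOP would hit $7,371.80 > $6,350, so the cap limits the traveler to $6,350 − $5,436.60 = $913.40.

$913.40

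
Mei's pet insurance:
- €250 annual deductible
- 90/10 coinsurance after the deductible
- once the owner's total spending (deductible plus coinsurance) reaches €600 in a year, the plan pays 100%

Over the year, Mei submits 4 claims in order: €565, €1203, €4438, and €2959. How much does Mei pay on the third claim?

#1 (€565): deductible takes €250, €315 remains; 10% of €315 = €31.50. Owner owes €281.50 (running OOP €281.50).
#2 (€1203): deductible met; 10% of €1203 = €120.30. Owner owes €120.30 (running OOP €401.80).
#3 (€4438): deductible met; 10% of €4438 = €443.80. Adding that to €401.80 gives €845.60, past the €600 cap; owner pays only €600 − €401.80 = €198.20.

€198.20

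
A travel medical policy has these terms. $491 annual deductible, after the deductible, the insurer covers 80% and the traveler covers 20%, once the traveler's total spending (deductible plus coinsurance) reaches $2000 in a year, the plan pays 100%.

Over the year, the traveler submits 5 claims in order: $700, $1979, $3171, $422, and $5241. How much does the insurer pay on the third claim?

Bill 1, $700: deductible takes $491, $209 remains; traveler's 20% is $41.80. Traveler owes $532.80 (running OOP $532.80). Insurer: $700 − $532.80 = $167.20.
Bill 2, $1979: deductible already satisfied, so traveler's share is 20% × $1979 = $395.80. Cost to traveler: $395.80. OOP to date $928.60. Insurer: $1979 − $395.80 = $1583.20.
Bill 3, $3171: deductible already satisfied, so traveler's share is 20% × $3171 = $634.20. Cost to traveler: $634.20. OOP to date $1562.80. Plan pays $3171 − $634.20 = $2536.80.

$2536.80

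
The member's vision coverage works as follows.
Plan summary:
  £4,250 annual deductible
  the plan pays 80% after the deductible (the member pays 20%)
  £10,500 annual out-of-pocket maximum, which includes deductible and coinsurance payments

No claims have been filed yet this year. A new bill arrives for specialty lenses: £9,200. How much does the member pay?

£5,240

The full £4,250 deductible is still open; £4,250 of this bill applies to it.
That leaves £9,200 − £4,250 = £4,950 for coinsurance.
Member's 20% share of £4,950 is £990.
Member responsibility before any cap: £4,250 + £990 = £5,240.
Cumulative spending £0 + £5,240 = £5,240 stays under the £10,500 maximum.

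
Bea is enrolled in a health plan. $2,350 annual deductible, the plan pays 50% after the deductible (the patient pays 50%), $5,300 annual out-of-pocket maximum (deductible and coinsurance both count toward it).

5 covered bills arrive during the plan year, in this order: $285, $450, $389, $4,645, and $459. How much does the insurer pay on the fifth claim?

Claim 1 ($285): entire amount goes to the deductible. Patient owes $285 (running OOP $285). Insurer: $285 − $285 = $0.
Claim 2 ($450): all of it applies to the deductible. Patient owes $450 (running OOP $735). Insurer: $450 − $450 = $0.
Claim 3 ($389): fully absorbed by the deductible. Patient owes $389 (running OOP $1,124). Plan pays $389 − $389 = $0.
Claim 4 ($4,645): $1,226 finishes the deductible; $3,419 goes to coinsurance; coinsurance $3,419 × 50% = $1,709.50. Patient pays $2,935.50; OOP now $4,059.50. Plan pays $4,645 − $2,935.50 = $1,709.50.
Claim 5 ($459): 50% coinsurance on $459 = $229.50. Patient pays $229.50; OOP now $4,289. Insurer: $459 − $229.50 = $229.50.

$229.50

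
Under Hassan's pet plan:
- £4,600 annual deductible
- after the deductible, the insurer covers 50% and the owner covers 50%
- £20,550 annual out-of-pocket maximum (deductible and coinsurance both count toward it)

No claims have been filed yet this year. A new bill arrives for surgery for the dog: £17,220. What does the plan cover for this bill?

The full £4,600 deductible is still open; £4,600 of this bill applies to it.
After the £4,600 deductible portion, £17,220 − £4,600 = £12,620 is subject to coinsurance.
Coinsurance: £12,620 × 50% = £6,310.
So the owner owes £4,600 + £6,310 = £10,910 before any cap.
Total out-of-pocket so far would be £0 + £10,910 = £10,910, below the £20,550 cap — no reduction.
Insurer pays the balance: £17,220 − £10,910 = £6,310.

£6,310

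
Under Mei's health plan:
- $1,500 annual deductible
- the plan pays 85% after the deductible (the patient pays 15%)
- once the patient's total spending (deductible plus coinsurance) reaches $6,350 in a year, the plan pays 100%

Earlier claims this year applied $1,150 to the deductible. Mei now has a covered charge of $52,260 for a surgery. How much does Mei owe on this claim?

$5,200

$1,150 of the $1,500 deductible is already met, leaving $350.
After the $350 deductible portion, $52,260 − $350 = $51,910 is subject to coinsurance.
Coinsurance: $51,910 × 15% = $7,786.50.
Patient responsibility before any cap: $350 + $7,786.50 = $8,136.50.
That would bring total out-of-pocket to $9,286.50, past the $6,350 cap. The patient is capped at $6,350 − $1,150 = $5,200 on this claim.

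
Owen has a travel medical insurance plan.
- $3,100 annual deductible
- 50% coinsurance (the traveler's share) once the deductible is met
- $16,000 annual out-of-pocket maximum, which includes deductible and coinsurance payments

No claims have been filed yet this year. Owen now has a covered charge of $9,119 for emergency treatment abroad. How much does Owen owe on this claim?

The full $3,100 deductible is still open; $3,100 of this bill applies to it.
The remaining $6,019 (= $9,119 − $3,100) moves to coinsurance.
50% of $6,019 = $3,009.50 falls to the traveler.
That puts the traveler's cost at $3,100 + $3,009.50 = $6,109.50 before any cap.
Year-to-date out-of-pocket becomes $0 + $6,109.50 = $6,109.50, still under the $16,000 maximum, so no cap applies.

$6,109.50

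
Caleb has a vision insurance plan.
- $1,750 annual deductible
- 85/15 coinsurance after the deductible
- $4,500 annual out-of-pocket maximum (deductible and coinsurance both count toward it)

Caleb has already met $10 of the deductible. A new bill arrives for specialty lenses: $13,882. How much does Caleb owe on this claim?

Deductible still to meet: $1,750 − $10 = $1,740.
The remaining $12,142 (= $13,882 − $1,740) moves to coinsurance.
15% of $12,142 = $1,821.30 falls to the member.
So the member owes $1,740 + $1,821.30 = $3,561.30 before any cap.
Total out-of-pocket so far would be $10 + $3,561.30 = $3,571.30, below the $4,500 cap — no reduction.

$3,561.30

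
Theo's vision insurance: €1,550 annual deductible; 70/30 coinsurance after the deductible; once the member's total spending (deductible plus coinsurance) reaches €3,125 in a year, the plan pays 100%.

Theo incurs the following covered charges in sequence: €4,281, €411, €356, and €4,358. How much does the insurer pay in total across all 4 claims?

€6,281

Claim 1 (€4,281): deductible takes €1,550, €2,731 remains; 30% of €2,731 = €819.30. Member owes €2,369.30 (running OOP €2,369.30). Plan pays €4,281 − €2,369.30 = €1,911.70.
Claim 2 (€411): deductible already satisfied, so member's share is 30% × €411 = €123.30. Member pays €123.30; OOP now €2,492.60. Insurer: €411 − €123.30 = €287.70.
Claim 3 (€356): deductible met; 30% of €356 = €106.80. Cost to member: €106.80. OOP to date €2,599.40. Insurer: €356 − €106.80 = €249.20.
Claim 4 (€4,358): deductible met; 30% of €4,358 = €1,307.40. OOP would hit €3,906.80 > €3,125, so the cap limits the member to €3,125 − €2,599.40 = €525.60. Plan pays €4,358 − €525.60 = €3,832.40.
Insurer total = bills − member's total = €9,406 − €3,125 = €6,281.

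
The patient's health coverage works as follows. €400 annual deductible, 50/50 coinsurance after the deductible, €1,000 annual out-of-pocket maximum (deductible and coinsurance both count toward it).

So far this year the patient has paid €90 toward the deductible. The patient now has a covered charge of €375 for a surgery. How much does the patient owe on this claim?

Deductible still to meet: €400 − €90 = €310.
The remaining €65 (= €375 − €310) moves to coinsurance.
Patient's 50% share of €65 is €32.50.
So the patient owes €310 + €32.50 = €342.50 before any cap.
Cumulative spending €90 + €342.50 = €432.50 stays under the €1,000 maximum.

€342.50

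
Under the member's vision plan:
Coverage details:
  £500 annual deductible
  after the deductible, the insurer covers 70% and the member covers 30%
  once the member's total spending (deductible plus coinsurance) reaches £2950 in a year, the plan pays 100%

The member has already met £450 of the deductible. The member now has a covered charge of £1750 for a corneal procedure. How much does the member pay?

Deductible still to meet: £500 − £450 = £50.
The remaining £1700 (= £1750 − £50) moves to coinsurance.
Member's 30% share of £1700 is £510.
So the member owes £50 + £510 = £560 before any cap.
Cumulative spending £450 + £560 = £1010 stays under the £2950 maximum.

£560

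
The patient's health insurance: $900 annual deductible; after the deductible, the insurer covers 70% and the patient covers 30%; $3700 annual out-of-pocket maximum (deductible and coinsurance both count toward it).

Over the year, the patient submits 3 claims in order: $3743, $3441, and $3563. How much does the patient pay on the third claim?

Bill 1, $3743: $900 to deductible, leaving $2843; patient's 30% is $852.90. Patient pays $1752.90; OOP now $1752.90.
Bill 2, $3441: 30% coinsurance on $3441 = $1032.30. Patient pays $1032.30; OOP now $2785.20.
Bill 3, $3563: deductible met; 30% of $3563 = $1068.90. Adding that to $2785.20 gives $3854.10, past the $3700 cap; patient pays only $3700 − $2785.20 = $914.80.

$914.80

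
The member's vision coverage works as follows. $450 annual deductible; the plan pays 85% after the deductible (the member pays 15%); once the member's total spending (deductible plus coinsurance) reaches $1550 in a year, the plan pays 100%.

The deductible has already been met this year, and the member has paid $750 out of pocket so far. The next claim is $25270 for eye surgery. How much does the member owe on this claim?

With the deductible met, the entire $25270 is subject to coinsurance.
15% of $25270 = $3790.50 falls to the member.
Year-to-date out-of-pocket would reach $750 + $3790.50 = $4540.50, above the $1550 maximum, so the member pays only $1550 − $750 = $800.

$800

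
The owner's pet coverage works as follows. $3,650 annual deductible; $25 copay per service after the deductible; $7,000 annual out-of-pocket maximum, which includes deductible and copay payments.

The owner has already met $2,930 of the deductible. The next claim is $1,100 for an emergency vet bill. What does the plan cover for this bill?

$355

Deductible still to meet: $3,650 − $2,930 = $720.
That leaves $1,100 − $720 = $380 for the copay.
Copay on this service: $25.
Owner responsibility before any cap: $720 + $25 = $745.
Cumulative spending $2,930 + $745 = $3,675 stays under the $7,000 maximum.
The insurer covers the remainder: $1,100 − $745 = $355.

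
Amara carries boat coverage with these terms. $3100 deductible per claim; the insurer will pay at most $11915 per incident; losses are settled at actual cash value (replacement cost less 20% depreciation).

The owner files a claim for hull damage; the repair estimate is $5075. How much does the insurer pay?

Depreciate 20%: the covered value is $5075 × 0.8 = $4060.
After the deductible, $4060 − $3100 = $960 remains.
$960 ≤ $11915, so the limit doesn't bind; insurer pays $960.

$960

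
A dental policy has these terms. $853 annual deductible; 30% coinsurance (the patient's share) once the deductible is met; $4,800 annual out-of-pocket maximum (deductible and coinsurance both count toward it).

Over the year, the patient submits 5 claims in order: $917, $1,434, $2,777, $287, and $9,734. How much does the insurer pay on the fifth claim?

$7,155.60

Bill 1, $917: $853 to deductible, leaving $64; coinsurance $64 × 30% = $19.20. Patient pays $872.20; OOP now $872.20. Plan pays $917 − $872.20 = $44.80.
Bill 2, $1,434: deductible already satisfied, so patient's share is 30% × $1,434 = $430.20. Cost to patient: $430.20. OOP to date $1,302.40. Insurer: $1,434 − $430.20 = $1,003.80.
Bill 3, $2,777: deductible already satisfied, so patient's share is 30% × $2,777 = $833.10. Patient owes $833.10 (running OOP $2,135.50). Insurer: $2,777 − $833.10 = $1,943.90.
Bill 4, $287: deductible met; 30% of $287 = $86.10. Patient pays $86.10; OOP now $2,221.60. Insurer: $287 − $86.10 = $200.90.
Bill 5, $9,734: deductible already satisfied, so patient's share is 30% × $9,734 = $2,920.20. OOP would hit $5,141.80 > $4,800, so the cap limits the patient to $4,800 − $2,221.60 = $2,578.40. Insurer: $9,734 − $2,578.40 = $7,155.60.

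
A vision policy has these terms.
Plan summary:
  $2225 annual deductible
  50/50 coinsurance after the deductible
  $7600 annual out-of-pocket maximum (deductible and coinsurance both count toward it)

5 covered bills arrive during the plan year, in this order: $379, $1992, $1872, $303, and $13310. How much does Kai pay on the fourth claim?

#1 ($379): entire amount goes to the deductible. Cost to member: $379. OOP to date $379.
#2 ($1992): $1846 finishes the deductible; $146 goes to coinsurance; 50% of $146 = $73. Member pays $1919; OOP now $2298.
#3 ($1872): deductible already satisfied, so member's share is 50% × $1872 = $936. Member pays $936; OOP now $3234.
#4 ($303): deductible met; 50% of $303 = $151.50. Member pays $151.50; OOP now $3385.50.

$151.50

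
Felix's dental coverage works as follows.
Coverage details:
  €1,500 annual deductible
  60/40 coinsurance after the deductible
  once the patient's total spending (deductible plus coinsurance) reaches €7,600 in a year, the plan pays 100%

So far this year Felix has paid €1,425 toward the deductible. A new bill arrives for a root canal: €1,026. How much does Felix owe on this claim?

€455.40

Deductible still to meet: €1,500 − €1,425 = €75.
The remaining €951 (= €1,026 − €75) moves to coinsurance.
40% of €951 = €380.40 falls to the patient.
So the patient owes €75 + €380.40 = €455.40 before any cap.
Year-to-date out-of-pocket becomes €1,425 + €455.40 = €1,880.40, still under the €7,600 maximum, so no cap applies.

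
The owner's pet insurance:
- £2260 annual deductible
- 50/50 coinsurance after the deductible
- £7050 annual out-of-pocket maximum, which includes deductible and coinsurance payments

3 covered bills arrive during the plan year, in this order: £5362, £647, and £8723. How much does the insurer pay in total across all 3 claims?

£7682

Bill 1, £5362: deductible takes £2260, £3102 remains; coinsurance £3102 × 50% = £1551. Owner owes £3811 (running OOP £3811). Plan pays £5362 − £3811 = £1551.
Bill 2, £647: 50% coinsurance on £647 = £323.50. Cost to owner: £323.50. OOP to date £4134.50. Insurer: £647 − £323.50 = £323.50.
Bill 3, £8723: deductible already satisfied, so owner's share is 50% × £8723 = £4361.50. That would push OOP to £8496, over the £7050 cap, so owner pays £7050 − £4134.50 = £2915.50. Insurer: £8723 − £2915.50 = £5807.50.
Insurer total = bills − owner's total = £14732 − £7050 = £7682.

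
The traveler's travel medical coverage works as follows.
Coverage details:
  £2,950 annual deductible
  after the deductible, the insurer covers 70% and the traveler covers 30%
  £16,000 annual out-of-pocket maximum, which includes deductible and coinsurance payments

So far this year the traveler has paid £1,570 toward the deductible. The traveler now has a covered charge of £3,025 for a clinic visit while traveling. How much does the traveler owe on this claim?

Deductible still to meet: £2,950 − £1,570 = £1,380.
That leaves £3,025 − £1,380 = £1,645 for coinsurance.
Traveler's 30% share of £1,645 is £493.50.
That puts the traveler's cost at £1,380 + £493.50 = £1,873.50 before any cap.
Total out-of-pocket so far would be £1,570 + £1,873.50 = £3,443.50, below the £16,000 cap — no reduction.

£1,873.50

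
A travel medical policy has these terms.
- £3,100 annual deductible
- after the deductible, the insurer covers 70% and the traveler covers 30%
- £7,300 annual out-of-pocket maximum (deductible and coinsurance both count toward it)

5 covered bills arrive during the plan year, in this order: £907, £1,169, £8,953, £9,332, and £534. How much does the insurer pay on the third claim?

#1 (£907): all of it applies to the deductible. Cost to traveler: £907. OOP to date £907. Plan pays £907 − £907 = £0.
#2 (£1,169): fully absorbed by the deductible. Traveler pays £1,169; OOP now £2,076. Plan pays £1,169 − £1,169 = £0.
#3 (£8,953): £1,024 to deductible, leaving £7,929; coinsurance £7,929 × 30% = £2,378.70. Cost to traveler: £3,402.70. OOP to date £5,478.70. Insurer: £8,953 − £3,402.70 = £5,550.30.

£5,550.30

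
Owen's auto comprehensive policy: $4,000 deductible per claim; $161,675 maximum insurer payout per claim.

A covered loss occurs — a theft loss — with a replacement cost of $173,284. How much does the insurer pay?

Subtract the deductible: $173,284 − $4,000 = $169,284.
$169,284 exceeds the $161,675 limit, so the insurer pays the limit: $161,675.

$161,675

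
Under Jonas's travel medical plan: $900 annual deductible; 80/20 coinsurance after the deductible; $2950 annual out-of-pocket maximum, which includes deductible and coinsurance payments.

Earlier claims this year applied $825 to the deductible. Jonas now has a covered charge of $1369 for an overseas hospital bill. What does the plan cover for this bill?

$825 of the $900 deductible is already met, leaving $75.
The remaining $1294 (= $1369 − $75) moves to coinsurance.
Coinsurance: $1294 × 20% = $258.80.
That puts the traveler's cost at $75 + $258.80 = $333.80 before any cap.
Cumulative spending $825 + $333.80 = $1158.80 stays under the $2950 maximum.
Insurer pays the balance: $1369 − $333.80 = $1035.20.

$1035.20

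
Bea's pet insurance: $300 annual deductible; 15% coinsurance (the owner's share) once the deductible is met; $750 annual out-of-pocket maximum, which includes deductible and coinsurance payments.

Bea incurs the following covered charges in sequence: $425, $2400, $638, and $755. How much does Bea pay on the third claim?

$71.25

Bill 1, $425: $300 finishes the deductible; $125 goes to coinsurance; coinsurance $125 × 15% = $18.75. Owner owes $318.75 (running OOP $318.75).
Bill 2, $2400: deductible already satisfied, so owner's share is 15% × $2400 = $360. Cost to owner: $360. OOP to date $678.75.
Bill 3, $638: 15% coinsurance on $638 = $95.70. That would push OOP to $774.45, over the $750 cap, so owner pays $750 − $678.75 = $71.25.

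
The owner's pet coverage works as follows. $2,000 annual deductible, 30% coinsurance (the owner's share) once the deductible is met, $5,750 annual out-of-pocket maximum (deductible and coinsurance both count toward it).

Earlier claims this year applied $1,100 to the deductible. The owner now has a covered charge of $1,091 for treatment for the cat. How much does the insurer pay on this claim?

Remaining deductible: $2,000 − $1,100 = $900.
The remaining $191 (= $1,091 − $900) moves to coinsurance.
30% of $191 = $57.30 falls to the owner.
Owner responsibility before any cap: $900 + $57.30 = $957.30.
Year-to-date out-of-pocket becomes $1,100 + $957.30 = $2,057.30, still under the $5,750 maximum, so no cap applies.
The insurer covers the remainder: $1,091 − $957.30 = $133.70.

$133.70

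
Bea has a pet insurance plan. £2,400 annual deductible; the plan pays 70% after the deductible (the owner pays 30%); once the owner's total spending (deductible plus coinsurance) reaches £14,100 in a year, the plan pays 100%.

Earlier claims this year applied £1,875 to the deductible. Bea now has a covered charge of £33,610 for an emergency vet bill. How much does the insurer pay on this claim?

£1,875 of the £2,400 deductible is already met, leaving £525.
After the £525 deductible portion, £33,610 − £525 = £33,085 is subject to coinsurance.
Coinsurance: £33,085 × 30% = £9,925.50.
So the owner owes £525 + £9,925.50 = £10,450.50 before any cap.
Cumulative spending £1,875 + £10,450.50 = £12,325.50 stays under the £14,100 maximum.
Insurer pays the balance: £33,610 − £10,450.50 = £23,159.50.

£23,159.50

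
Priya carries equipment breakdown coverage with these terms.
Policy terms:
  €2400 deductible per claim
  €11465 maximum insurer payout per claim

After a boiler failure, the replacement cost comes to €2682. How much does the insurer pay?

Subtract the deductible: €2682 − €2400 = €282.
That's under the €11465 cap, so the insurer reimburses the full €282.

€282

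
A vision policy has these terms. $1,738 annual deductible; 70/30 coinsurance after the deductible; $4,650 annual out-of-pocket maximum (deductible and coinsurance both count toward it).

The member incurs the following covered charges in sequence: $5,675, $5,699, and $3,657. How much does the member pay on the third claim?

Claim 1 — $5,675: deductible takes $1,738, $3,937 remains; coinsurance $3,937 × 30% = $1,181.10. Member owes $2,919.10 (running OOP $2,919.10).
Claim 2 — $5,699: deductible met; 30% of $5,699 = $1,709.70. Cost to member: $1,709.70. OOP to date $4,628.80.
Claim 3 — $3,657: 30% coinsurance on $3,657 = $1,097.10. Adding that to $4,628.80 gives $5,725.90, past the $4,650 cap; member pays only $4,650 − $4,628.80 = $21.20.

$21.20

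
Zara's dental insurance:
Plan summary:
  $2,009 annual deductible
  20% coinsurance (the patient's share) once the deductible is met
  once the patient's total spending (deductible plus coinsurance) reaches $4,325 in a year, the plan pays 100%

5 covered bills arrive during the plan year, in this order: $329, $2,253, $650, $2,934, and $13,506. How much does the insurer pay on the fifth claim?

$12,021.40

Bill 1, $329: all of it applies to the deductible. Patient owes $329 (running OOP $329). Plan pays $329 − $329 = $0.
Bill 2, $2,253: $1,680 finishes the deductible; $573 goes to coinsurance; 20% of $573 = $114.60. Patient pays $1,794.60; OOP now $2,123.60. Plan pays $2,253 − $1,794.60 = $458.40.
Bill 3, $650: deductible already satisfied, so patient's share is 20% × $650 = $130. Patient owes $130 (running OOP $2,253.60). Plan pays $650 − $130 = $520.
Bill 4, $2,934: deductible met; 20% of $2,934 = $586.80. Patient owes $586.80 (running OOP $2,840.40). Insurer: $2,934 − $586.80 = $2,347.20.
Bill 5, $13,506: deductible already satisfied, so patient's share is 20% × $13,506 = $2,701.20. That would push OOP to $5,541.60, over the $4,325 cap, so patient pays $4,325 − $2,840.40 = $1,484.60. Plan pays $13,506 − $1,484.60 = $12,021.40.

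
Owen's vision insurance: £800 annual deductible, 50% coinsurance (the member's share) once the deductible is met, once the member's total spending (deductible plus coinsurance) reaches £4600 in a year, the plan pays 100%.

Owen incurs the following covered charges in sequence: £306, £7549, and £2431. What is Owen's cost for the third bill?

#1 (£306): fully absorbed by the deductible. Member owes £306 (running OOP £306).
#2 (£7549): deductible takes £494, £7055 remains; coinsurance £7055 × 50% = £3527.50. Cost to member: £4021.50. OOP to date £4327.50.
#3 (£2431): 50% coinsurance on £2431 = £1215.50. That would push OOP to £5543, over the £4600 cap, so member pays £4600 − £4327.50 = £272.50.

£272.50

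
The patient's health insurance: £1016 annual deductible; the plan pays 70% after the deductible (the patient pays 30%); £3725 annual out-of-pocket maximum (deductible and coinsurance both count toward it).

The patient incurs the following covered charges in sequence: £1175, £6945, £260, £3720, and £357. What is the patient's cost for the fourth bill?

Bill 1, £1175: £1016 to deductible, leaving £159; patient's 30% is £47.70. Patient pays £1063.70; OOP now £1063.70.
Bill 2, £6945: deductible already satisfied, so patient's share is 30% × £6945 = £2083.50. Patient pays £2083.50; OOP now £3147.20.
Bill 3, £260: 30% coinsurance on £260 = £78. Patient owes £78 (running OOP £3225.20).
Bill 4, £3720: deductible met; 30% of £3720 = £1116. OOP would hit £4341.20 > £3725, so the cap limits the patient to £3725 − £3225.20 = £499.80.

£499.80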